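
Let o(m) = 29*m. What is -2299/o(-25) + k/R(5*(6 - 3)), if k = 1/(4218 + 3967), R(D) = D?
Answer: 11290418/3560475 ≈ 3.1710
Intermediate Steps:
k = 1/8185 ≈ 0.00012217
-2299/o(-25) + k/R(5*(6 - 3)) = -2299/(29*(-25)) + 1/(8185*((5*(6 - 3)))) = -2299/(-725) + 1/(8185*((5*3))) = -2299*(-1/725) + (1/8185)/15 = 2299/725 + (1/8185)*(1/15) = 2299/725 + 1/122775 = 11290418/3560475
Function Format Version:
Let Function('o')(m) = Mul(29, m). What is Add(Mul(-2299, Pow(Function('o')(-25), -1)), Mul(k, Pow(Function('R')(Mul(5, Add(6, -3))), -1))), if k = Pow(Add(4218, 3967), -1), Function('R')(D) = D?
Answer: Rational(11290418, 3560475) ≈ 3.1710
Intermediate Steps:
k = Rational(1, 8185) (k = Pow(8185, -1) = Rational(1, 8185) ≈ 0.00012217)
Add(Mul(-2299, Pow(Function('o')(-25), -1)), Mul(k, Pow(Function('R')(Mul(5, Add(6, -3))), -1))) = Add(Mul(-2299, Pow(Mul(29, -25), -1)), Mul(Rational(1, 8185), Pow(Mul(5, Add(6, -3)), -1))) = Add(Mul(-2299, Pow(-725, -1)), Mul(Rational(1, 8185), Pow(Mul(5, 3), -1))) = Add(Mul(-2299, Rational(-1, 725)), Mul(Rational(1, 8185), Pow(15, -1))) = Add(Rational(2299, 725), Mul(Rational(1, 8185), Rational(1, 15))) = Add(Rational(2299, 725), Rational(1, 122775)) = Rational(11290418, 3560475)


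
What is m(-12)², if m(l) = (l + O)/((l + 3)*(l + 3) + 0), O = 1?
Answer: 121/6561 ≈ 0.018442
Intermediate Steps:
m(l) = (1 + l)/(3 + l)² (m(l) = (l + 1)/((l + 3)*(l + 3) + 0) = (1 + l)/((3 + l)*(3 + l) + 0) = (1 + l)/((3 + l)² + 0) = (1 + l)/((3 + l)²) = (1 + l)/(3 + l)²)
m(-12)² = ((1 - 12)/(3 - 12)²)² = (-11/(-9)²)² = ((1/81)*(-11))² = (-11/81)² = 121/6561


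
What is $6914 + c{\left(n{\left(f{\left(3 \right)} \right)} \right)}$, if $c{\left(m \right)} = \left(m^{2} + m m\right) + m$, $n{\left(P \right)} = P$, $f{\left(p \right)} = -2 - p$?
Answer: $6959$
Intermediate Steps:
$c{\left(m \right)} = m + 2 m^{2}$ ($c{\left(m \right)} = \left(m^{2} + m^{2}\right) + m = 2 m^{2} + m = m + 2 m^{2}$)
$6914 + c{\left(n{\left(f{\left(3 \right)} \right)} \right)} = 6914 + \left(-2 - 3\right) \left(1 + 2 \left(-2 - 3\right)\right) = 6914 - 5 \left(1 + 2 \left(-5\right)\right) = 6914 - 5 \left(1 - 10\right) = 6914 - -45 = 6914 + 45 = 6959$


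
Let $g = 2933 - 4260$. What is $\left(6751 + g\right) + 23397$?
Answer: $28821$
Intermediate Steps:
$g = -1327$ ($g = 2933 - 4260 = -1327$)
$\left(6751 + g\right) + 23397 = \left(6751 - 1327\right) + 23397 = 5424 + 23397 = 28821$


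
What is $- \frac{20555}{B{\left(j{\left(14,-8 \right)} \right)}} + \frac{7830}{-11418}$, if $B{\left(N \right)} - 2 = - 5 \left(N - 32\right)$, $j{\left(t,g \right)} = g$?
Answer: $- \frac{39379775}{384406} \approx -102.44$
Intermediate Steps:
$B{\left(N \right)} = 162 - 5 N$ ($B{\left(N \right)} = 2 - 5 \left(N - 32\right) = 2 - 5 \left(-32 + N\right) = 2 - \left(-160 + 5 N\right) = 162 - 5 N$)
$- \frac{20555}{B{\left(j{\left(14,-8 \right)} \right)}} + \frac{7830}{-11418} = - \frac{20555}{162 - -40} + \frac{7830}{-11418} = - \frac{20555}{162 + 40} + 7830 \left(- \frac{1}{11418}\right) = - \frac{20555}{202} - \frac{1305}{1903} = - \frac{39379775}{384406}$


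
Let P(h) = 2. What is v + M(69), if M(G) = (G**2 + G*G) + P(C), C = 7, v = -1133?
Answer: 8391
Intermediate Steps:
M(G) = 2 + 2*G**2 (M(G) = (G**2 + G*G) + 2 = (G**2 + G**2) + 2 = 2*G**2 + 2 = 2 + 2*G**2)
v + M(69) = -1133 + (2 + 2*69**2) = -1133 + (2 + 2*4761) = -1133 + (2 + 9522) = -1133 + 9524 = 8391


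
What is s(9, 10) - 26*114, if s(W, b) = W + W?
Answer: -2946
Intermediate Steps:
s(W, b) = 2*W
s(9, 10) - 26*114 = 2*9 - 26*114 = 18 - 2964 = -2946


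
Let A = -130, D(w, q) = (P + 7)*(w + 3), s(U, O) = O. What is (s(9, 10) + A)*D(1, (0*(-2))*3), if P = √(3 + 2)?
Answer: -3360 - 480*√5 ≈ -4433.3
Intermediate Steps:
P = √5 ≈ 2.2361
D(w, q) = (3 + w)*(7 + √5) (D(w, q) = (√5 + 7)*(w + 3) = (7 + √5)*(3 + w) = (3 + w)*(7 + √5))
(s(9, 10) + A)*D(1, (0*(-2))*3) = (10 - 130)*(21 + 3*√5 + 7*1 + 1*√5) = -120*(21 + 3*√5 + 7 + √5) = -120*(28 + 4*√5) = -3360 - 480*√5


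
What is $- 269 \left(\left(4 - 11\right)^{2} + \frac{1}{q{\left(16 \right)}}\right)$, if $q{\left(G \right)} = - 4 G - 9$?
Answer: $- \frac{961944}{73} \approx -13177.0$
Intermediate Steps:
$q{\left(G \right)} = -9 - 4 G$
$- 269 \left(\left(4 - 11\right)^{2} + \frac{1}{q{\left(16 \right)}}\right) = - 269 \left(\left(4 - 11\right)^{2} + \frac{1}{-9 - 64}\right) = - 269 \left(\left(-7\right)^{2} + \frac{1}{-9 - 64}\right) = - 269 \left(49 + \frac{1}{-73}\right) = - 269 \left(49 - \frac{1}{73}\right) = \left(-269\right) \frac{3576}{73} = - \frac{961944}{73}$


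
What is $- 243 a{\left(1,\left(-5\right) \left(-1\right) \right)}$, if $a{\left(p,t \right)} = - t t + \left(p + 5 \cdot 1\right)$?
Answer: $4617$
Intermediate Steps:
$a{\left(p,t \right)} = 5 + p - t^{2}$ ($a{\left(p,t \right)} = - t^{2} + \left(p + 5\right) = - t^{2} + \left(5 + p\right) = 5 + p - t^{2}$)
$- 243 a{\left(1,\left(-5\right) \left(-1\right) \right)} = - 243 \left(5 + 1 - \left(\left(-5\right) \left(-1\right)\right)^{2}\right) = - 243 \left(5 + 1 - 5^{2}\right) = - 243 \left(5 + 1 - 25\right) = \left(-243\right) \left(-19\right) = 4617$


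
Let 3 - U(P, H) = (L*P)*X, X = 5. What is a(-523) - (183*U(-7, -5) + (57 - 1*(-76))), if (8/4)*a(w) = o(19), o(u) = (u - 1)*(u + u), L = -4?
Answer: 25280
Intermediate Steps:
U(P, H) = 3 + 20*P (U(P, H) = 3 - (-4*P)*5 = 3 - (-20)*P = 3 + 20*P)
o(u) = 2*u*(-1 + u) (o(u) = (-1 + u)*(2*u) = 2*u*(-1 + u))
a(w) = 342 (a(w) = (2*19*(-1 + 19))/2 = (2*19*18)/2 = (½)*684 = 342)
a(-523) - (183*U(-7, -5) + (57 - 1*(-76))) = 342 - (183*(3 + 20*(-7)) + (57 - 1*(-76))) = 342 - (183*(3 - 140) + (57 + 76)) = 342 - (183*(-137) + 133) = 342 - (-25071 + 133) = 342 - 1*(-24938) = 342 + 24938 = 25280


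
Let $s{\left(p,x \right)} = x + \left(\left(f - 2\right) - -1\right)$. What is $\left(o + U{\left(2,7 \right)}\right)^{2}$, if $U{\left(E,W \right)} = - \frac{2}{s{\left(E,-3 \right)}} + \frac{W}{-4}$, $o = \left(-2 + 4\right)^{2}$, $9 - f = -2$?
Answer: $\frac{3025}{784} \approx 3.8584$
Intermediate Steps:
$f = 11$ ($f = 9 - -2 = 9 + 2 = 11$)
$o = 4$ ($o = 2^{2} = 4$)
$s{\left(p,x \right)} = 10 + x$ ($s{\left(p,x \right)} = x + \left(\left(11 - 2\right) - -1\right) = x + \left(9 + 1\right) = x + 10 = 10 + x$)
$U{\left(E,W \right)} = - \frac{2}{7} - \frac{W}{4}$ ($U{\left(E,W \right)} = - \frac{2}{10 - 3} + \frac{W}{-4} = - \frac{2}{7} + W \left(- \frac{1}{4}\right) = \left(-2\right) \frac{1}{7} - \frac{W}{4} = - \frac{2}{7} - \frac{W}{4}$)
$\left(o + U{\left(2,7 \right)}\right)^{2} = \left(4 - \frac{57}{28}\right)^{2} = \left(\frac{55}{28}\right)^{2} = \frac{3025}{784}$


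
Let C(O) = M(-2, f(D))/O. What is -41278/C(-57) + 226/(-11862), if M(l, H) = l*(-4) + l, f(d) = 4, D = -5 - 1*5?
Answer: 2325788158/5931 ≈ 3.9214e+5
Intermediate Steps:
D = -10 (D = -5 - 5 = -10)
M(l, H) = -3*l (M(l, H) = -4*l + l = -3*l)
C(O) = 6/O (C(O) = (-3*(-2))/O = 6/O)
-41278/C(-57) + 226/(-11862) = -41278/(6/(-57)) + 226/(-11862) = -41278/(6*(-1/57)) + 226*(-1/11862) = -41278/(-2/19) - 113/5931 = -41278*(-19/2) - 113/5931 = 392141 - 113/5931 = 2325788158/5931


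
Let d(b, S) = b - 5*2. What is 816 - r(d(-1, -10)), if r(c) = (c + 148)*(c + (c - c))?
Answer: 2323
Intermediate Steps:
d(b, S) = -10 + b (d(b, S) = b - 10 = -10 + b)
r(c) = c*(148 + c) (r(c) = (148 + c)*(c + 0) = (148 + c)*c = c*(148 + c))
816 - r(d(-1, -10)) = 816 - (-10 - 1)*(148 + (-10 - 1)) = 816 - (-11)*(148 - 11) = 816 - (-11)*137 = 816 - 1*(-1507) = 816 + 1507 = 2323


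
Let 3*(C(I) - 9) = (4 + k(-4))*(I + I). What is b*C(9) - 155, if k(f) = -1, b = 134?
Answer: 3463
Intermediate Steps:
C(I) = 9 + 2*I (C(I) = 9 + ((4 - 1)*(I + I))/3 = 9 + (3*(2*I))/3 = 9 + (6*I)/3 = 9 + 2*I)
b*C(9) - 155 = 134*(9 + 2*9) - 155 = 134*(9 + 18) - 155 = 134*27 - 155 = 3618 - 155 = 3463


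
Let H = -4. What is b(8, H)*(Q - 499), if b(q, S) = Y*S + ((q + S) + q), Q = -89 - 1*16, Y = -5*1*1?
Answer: -19328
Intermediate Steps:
Y = -5 (Y = -5*1 = -5)
Q = -105 (Q = -89 - 16 = -105)
b(q, S) = -4*S + 2*q (b(q, S) = -5*S + ((q + S) + q) = -5*S + ((S + q) + q) = -5*S + (S + 2*q) = -4*S + 2*q)
b(8, H)*(Q - 499) = (-4*(-4) + 2*8)*(-105 - 499) = (16 + 16)*(-604) = 32*(-604) = -19328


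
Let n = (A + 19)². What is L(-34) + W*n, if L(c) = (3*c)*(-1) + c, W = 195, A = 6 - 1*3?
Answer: 94448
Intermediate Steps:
A = 3 (A = 6 - 3 = 3)
L(c) = -2*c (L(c) = -3*c + c = -2*c)
n = 484 (n = (3 + 19)² = 22² = 484)
L(-34) + W*n = -2*(-34) + 195*484 = 68 + 94380 = 94448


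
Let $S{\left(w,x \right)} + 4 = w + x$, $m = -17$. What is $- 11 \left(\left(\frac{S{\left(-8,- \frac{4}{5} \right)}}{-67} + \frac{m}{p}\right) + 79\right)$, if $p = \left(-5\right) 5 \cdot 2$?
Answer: $- \frac{2930719}{3350} \approx -874.84$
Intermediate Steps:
$S{\left(w,x \right)} = -4 + w + x$ ($S{\left(w,x \right)} = -4 + \left(w + x\right) = -4 + w + x$)
$p = -50$ ($p = \left(-25\right) 2 = -50$)
$- 11 \left(\left(\frac{S{\left(-8,- \frac{4}{5} \right)}}{-67} + \frac{m}{p}\right) + 79\right) = - 11 \left(\left(\frac{-4 - 8 - \frac{4}{5}}{-67} - \frac{17}{-50}\right) + 79\right) = - 11 \left(\left(\left(-4 - 8 - \frac{4}{5}\right) \left(- \frac{1}{67}\right) - - \frac{17}{50}\right) + 79\right) = - 11 \left(\left(\left(-4 - 8 - \frac{4}{5}\right) \left(- \frac{1}{67}\right) + \frac{17}{50}\right) + 79\right) = - 11 \left(\left(\left(- \frac{64}{5}\right) \left(- \frac{1}{67}\right) + \frac{17}{50}\right) + 79\right) = - 11 \left(\left(\frac{64}{335} + \frac{17}{50}\right) + 79\right) = - 11 \left(\frac{1779}{3350} + 79\right) = \left(-11\right) \frac{266429}{3350} = - \frac{2930719}{3350}$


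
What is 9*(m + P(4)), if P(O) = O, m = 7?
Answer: 99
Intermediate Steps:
9*(m + P(4)) = 9*(7 + 4) = 9*11 = 99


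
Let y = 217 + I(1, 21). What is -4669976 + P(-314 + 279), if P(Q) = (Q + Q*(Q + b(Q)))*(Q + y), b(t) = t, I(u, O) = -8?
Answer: -4249766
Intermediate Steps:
y = 209 (y = 217 - 8 = 209)
P(Q) = (209 + Q)*(Q + 2*Q**2) (P(Q) = (Q + Q*(Q + Q))*(Q + 209) = (Q + Q*(2*Q))*(209 + Q) = (Q + 2*Q**2)*(209 + Q) = (209 + Q)*(Q + 2*Q**2))
-4669976 + P(-314 + 279) = -4669976 + (-314 + 279)*(209 + 2*(-314 + 279)**2 + 419*(-314 + 279)) = -4669976 - 35*(209 + 2*(-35)**2 + 419*(-35)) = -4669976 - 35*(209 + 2*1225 - 14665) = -4669976 - 35*(209 + 2450 - 14665) = -4669976 - 35*(-12006) = -4669976 + 420210 = -4249766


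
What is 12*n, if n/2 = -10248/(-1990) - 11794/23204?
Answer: 642973596/5771995 ≈ 111.40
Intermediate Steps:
n = 53581133/5771995 (n = 2*(-10248/(-1990) - 11794/23204) = 2*(-10248*(-1/1990) - 11794*1/23204) = 2*(5124/995 - 5897/11602) = 2*(53581133/11543990) = 53581133/5771995 ≈ 9.2829)
12*n = 12*(53581133/5771995) = 642973596/5771995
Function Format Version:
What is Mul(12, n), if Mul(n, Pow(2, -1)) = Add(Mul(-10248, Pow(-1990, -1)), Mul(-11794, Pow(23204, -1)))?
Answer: Rational(642973596, 5771995) ≈ 111.40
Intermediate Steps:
n = Rational(53581133, 5771995) (n = Mul(2, Add(Mul(-10248, Pow(-1990, -1)), Mul(-11794, Pow(23204, -1)))) = Mul(2, Add(Mul(-10248, Rational(-1, 1990)), Mul(-11794, Rational(1, 23204)))) = Mul(2, Add(Rational(5124, 995), Rational(-5897, 11602))) = Mul(2, Rational(53581133, 11543990)) = Rational(53581133, 5771995) ≈ 9.2829)
Mul(12, n) = Mul(12, Rational(53581133, 5771995)) = Rational(642973596, 5771995)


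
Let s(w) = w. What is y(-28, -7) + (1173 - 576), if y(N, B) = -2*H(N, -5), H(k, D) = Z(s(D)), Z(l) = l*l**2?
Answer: 847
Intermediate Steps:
Z(l) = l**3
H(k, D) = D**3
y(N, B) = 250 (y(N, B) = -2*(-5)**3 = -2*(-125) = 250)
y(-28, -7) + (1173 - 576) = 250 + (1173 - 576) = 250 + 597 = 847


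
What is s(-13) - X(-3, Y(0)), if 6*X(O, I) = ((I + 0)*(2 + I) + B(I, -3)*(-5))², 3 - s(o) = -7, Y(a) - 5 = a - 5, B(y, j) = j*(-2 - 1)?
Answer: -655/2 ≈ -327.50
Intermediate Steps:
B(y, j) = -3*j (B(y, j) = j*(-3) = -3*j)
Y(a) = a (Y(a) = 5 + (a - 5) = 5 + (-5 + a) = a)
s(o) = 10 (s(o) = 3 - 1*(-7) = 3 + 7 = 10)
X(O, I) = (-45 + I*(2 + I))²/6 (X(O, I) = ((I + 0)*(2 + I) - 3*(-3)*(-5))²/6 = (I*(2 + I) + 9*(-5))²/6 = (I*(2 + I) - 45)²/6 = (-45 + I*(2 + I))²/6)
s(-13) - X(-3, Y(0)) = 10 - (-45 + 0² + 2*0)²/6 = 10 - (-45 + 0 + 0)²/6 = 10 - (-45)²/6 = 10 - 2025/6 = 10 - 1*675/2 = 10 - 675/2 = -655/2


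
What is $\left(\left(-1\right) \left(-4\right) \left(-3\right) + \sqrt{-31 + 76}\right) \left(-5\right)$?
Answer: $60 - 15 \sqrt{5} \approx 26.459$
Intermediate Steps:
$\left(\left(-1\right) \left(-4\right) \left(-3\right) + \sqrt{-31 + 76}\right) \left(-5\right) = \left(4 \left(-3\right) + \sqrt{45}\right) \left(-5\right) = \left(-12 + 3 \sqrt{5}\right) \left(-5\right) = 60 - 15 \sqrt{5}$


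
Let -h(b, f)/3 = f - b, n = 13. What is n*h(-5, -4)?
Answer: -39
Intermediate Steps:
h(b, f) = -3*f + 3*b (h(b, f) = -3*(f - b) = -3*f + 3*b)
n*h(-5, -4) = 13*(-3*(-4) + 3*(-5)) = 13*(12 - 15) = 13*(-3) = -39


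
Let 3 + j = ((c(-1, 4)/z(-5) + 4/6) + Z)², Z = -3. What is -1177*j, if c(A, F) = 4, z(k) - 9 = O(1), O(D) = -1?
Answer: -15301/36 ≈ -425.03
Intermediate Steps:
z(k) = 8 (z(k) = 9 - 1 = 8)
j = 13/36 (j = -3 + ((4/8 + 4/6) - 3)² = -3 + ((4*(⅛) + 4*(⅙)) - 3)² = -3 + ((½ + ⅔) - 3)² = -3 + (7/6 - 3)² = -3 + (-11/6)² = -3 + 121/36 = 13/36 ≈ 0.36111)
-1177*j = -1177*13/36 = -15301/36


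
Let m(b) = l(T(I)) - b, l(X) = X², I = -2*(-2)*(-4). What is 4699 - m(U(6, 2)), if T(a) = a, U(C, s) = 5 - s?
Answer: 4446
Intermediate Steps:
I = -16 (I = 4*(-4) = -16)
m(b) = 256 - b (m(b) = (-16)² - b = 256 - b)
4699 - m(U(6, 2)) = 4699 - (256 - (5 - 1*2)) = 4699 - (256 - (5 - 2)) = 4699 - (256 - 1*3) = 4699 - (256 - 3) = 4699 - 1*253 = 4699 - 253 = 4446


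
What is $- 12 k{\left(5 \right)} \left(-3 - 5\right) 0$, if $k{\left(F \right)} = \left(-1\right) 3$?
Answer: $0$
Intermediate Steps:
$k{\left(F \right)} = -3$
$- 12 k{\left(5 \right)} \left(-3 - 5\right) 0 = \left(-12\right) \left(-3\right) \left(-3 - 5\right) 0 = 36 \left(\left(-8\right) 0\right) = 36 \cdot 0 = 0$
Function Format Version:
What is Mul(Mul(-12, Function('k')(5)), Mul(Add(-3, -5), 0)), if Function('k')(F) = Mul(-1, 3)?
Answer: 0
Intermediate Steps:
Function('k')(F) = -3
Mul(Mul(-12, Function('k')(5)), Mul(Add(-3, -5), 0)) = Mul(Mul(-12, -3), Mul(Add(-3, -5), 0)) = Mul(36, Mul(-8, 0)) = Mul(36, 0) = 0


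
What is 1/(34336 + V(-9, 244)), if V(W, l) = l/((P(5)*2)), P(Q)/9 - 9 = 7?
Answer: 72/2472253 ≈ 2.9123e-5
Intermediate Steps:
P(Q) = 144 (P(Q) = 81 + 9*7 = 81 + 63 = 144)
V(W, l) = l/288 (V(W, l) = l/((144*2)) = l/288)
1/(34336 + V(-9, 244)) = 1/(34336 + (1/288)*244) = 1/(34336 + 61/72) = 1/(2472253/72) = 72/2472253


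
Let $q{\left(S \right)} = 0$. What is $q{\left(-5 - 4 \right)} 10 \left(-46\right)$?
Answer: $0$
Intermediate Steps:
$q{\left(-5 - 4 \right)} 10 \left(-46\right) = 0 \cdot 10 \left(-46\right) = 0 \left(-46\right) = 0$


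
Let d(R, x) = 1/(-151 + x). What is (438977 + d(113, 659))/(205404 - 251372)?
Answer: -223000317/23351744 ≈ -9.5496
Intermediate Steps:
(438977 + d(113, 659))/(205404 - 251372) = (438977 + 1/(-151 + 659))/(205404 - 251372) = (438977 + 1/508)/(-45968) = (438977 + 1/508)*(-1/45968) = (223000317/508)*(-1/45968) = -223000317/23351744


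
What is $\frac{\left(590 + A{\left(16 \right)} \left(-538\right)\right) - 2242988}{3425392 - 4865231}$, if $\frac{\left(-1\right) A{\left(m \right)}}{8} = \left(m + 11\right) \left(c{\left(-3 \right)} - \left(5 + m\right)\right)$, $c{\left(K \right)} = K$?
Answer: $\frac{264810}{75781} \approx 3.4944$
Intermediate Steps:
$A{\left(m \right)} = - 8 \left(-8 - m\right) \left(11 + m\right)$ ($A{\left(m \right)} = - 8 \left(m + 11\right) \left(-3 - \left(5 + m\right)\right) = - 8 \left(11 + m\right) \left(-8 - m\right) = - 8 \left(-8 - m\right) \left(11 + m\right)$)
$\frac{\left(590 + A{\left(16 \right)} \left(-538\right)\right) - 2242988}{3425392 - 4865231} = \frac{\left(590 + \left(704 + 8 \cdot 16^{2} + 152 \cdot 16\right) \left(-538\right)\right) - 2242988}{3425392 - 4865231} = \frac{\left(590 + \left(704 + 8 \cdot 256 + 2432\right) \left(-538\right)\right) - 2242988}{-1439839} = \left(\left(590 + \left(704 + 2048 + 2432\right) \left(-538\right)\right) - 2242988\right) \left(- \frac{1}{1439839}\right) = \left(\left(590 + 5184 \left(-538\right)\right) - 2242988\right) \left(- \frac{1}{1439839}\right) = \left(\left(590 - 2788992\right) - 2242988\right) \left(- \frac{1}{1439839}\right) = \left(-2788402 - 2242988\right) \left(- \frac{1}{1439839}\right) = \left(-5031390\right) \left(- \frac{1}{1439839}\right) = \frac{264810}{75781}$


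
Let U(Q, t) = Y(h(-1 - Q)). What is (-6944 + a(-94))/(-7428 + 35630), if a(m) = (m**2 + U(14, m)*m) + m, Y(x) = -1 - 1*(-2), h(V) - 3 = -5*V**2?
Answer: 852/14101 ≈ 0.060421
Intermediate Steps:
h(V) = 3 - 5*V**2
Y(x) = 1 (Y(x) = -1 + 2 = 1)
U(Q, t) = 1
a(m) = m**2 + 2*m (a(m) = (m**2 + 1*m) + m = (m**2 + m) + m = (m + m**2) + m = m**2 + 2*m)
(-6944 + a(-94))/(-7428 + 35630) = (-6944 - 94*(2 - 94))/(-7428 + 35630) = (-6944 - 94*(-92))/28202 = (-6944 + 8648)*(1/28202) = 1704*(1/28202) = 852/14101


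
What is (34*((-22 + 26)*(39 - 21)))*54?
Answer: 132192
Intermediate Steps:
(34*((-22 + 26)*(39 - 21)))*54 = (34*(4*18))*54 = (34*72)*54 = 2448*54 = 132192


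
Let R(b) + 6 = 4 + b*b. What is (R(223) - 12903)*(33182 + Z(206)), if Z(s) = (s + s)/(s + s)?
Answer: 1221930792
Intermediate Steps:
R(b) = -2 + b² (R(b) = -6 + (4 + b*b) = -6 + (4 + b²) = -2 + b²)
Z(s) = 1 (Z(s) = (2*s)/((2*s)) = (2*s)*(1/(2*s)) = 1)
(R(223) - 12903)*(33182 + Z(206)) = ((-2 + 223²) - 12903)*(33182 + 1) = ((-2 + 49729) - 12903)*33183 = (49727 - 12903)*33183 = 36824*33183 = 1221930792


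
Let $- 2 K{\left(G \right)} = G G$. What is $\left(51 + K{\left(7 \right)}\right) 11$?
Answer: $\frac{583}{2} \approx 291.5$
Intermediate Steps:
$K{\left(G \right)} = - \frac{G^{2}}{2}$ ($K{\left(G \right)} = - \frac{G G}{2} = - \frac{G^{2}}{2}$)
$\left(51 + K{\left(7 \right)}\right) 11 = \left(51 - \frac{7^{2}}{2}\right) 11 = \left(51 - \frac{49}{2}\right) 11 = \frac{53}{2} \cdot 11 = \frac{583}{2}$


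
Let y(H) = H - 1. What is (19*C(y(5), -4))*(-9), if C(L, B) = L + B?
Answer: 0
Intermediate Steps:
y(H) = -1 + H
C(L, B) = B + L
(19*C(y(5), -4))*(-9) = (19*(-4 + (-1 + 5)))*(-9) = (19*(-4 + 4))*(-9) = (19*0)*(-9) = 0*(-9) = 0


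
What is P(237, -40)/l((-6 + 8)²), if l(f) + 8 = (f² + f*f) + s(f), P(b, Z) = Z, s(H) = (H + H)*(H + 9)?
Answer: -5/16 ≈ -0.31250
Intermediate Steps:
s(H) = 2*H*(9 + H) (s(H) = (2*H)*(9 + H) = 2*H*(9 + H))
l(f) = -8 + 2*f² + 2*f*(9 + f) (l(f) = -8 + ((f² + f*f) + 2*f*(9 + f)) = -8 + ((f² + f²) + 2*f*(9 + f)) = -8 + (2*f² + 2*f*(9 + f)) = -8 + 2*f² + 2*f*(9 + f))
P(237, -40)/l((-6 + 8)²) = -40/(-8 + 4*((-6 + 8)²)² + 18*(-6 + 8)²) = -40/(-8 + 4*(2²)² + 18*2²) = -40/(-8 + 4*4² + 18*4) = -40/(-8 + 4*16 + 72) = -40/(-8 + 64 + 72) = -40/128 = -40*1/128 = -5/16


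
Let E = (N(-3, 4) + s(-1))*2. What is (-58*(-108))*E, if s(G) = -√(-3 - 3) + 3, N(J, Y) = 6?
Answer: 112752 - 12528*I*√6 ≈ 1.1275e+5 - 30687.0*I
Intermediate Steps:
s(G) = 3 - I*√6 (s(G) = -√(-6) + 3 = -I*√6 + 3 = 3 - I*√6)
E = 18 - 2*I*√6 (E = (6 + (3 - I*√6))*2 = (9 - I*√6)*2 = 18 - 2*I*√6 ≈ 18.0 - 4.899*I)
(-58*(-108))*E = (-58*(-108))*(18 - 2*I*√6) = 6264*(18 - 2*I*√6) = 112752 - 12528*I*√6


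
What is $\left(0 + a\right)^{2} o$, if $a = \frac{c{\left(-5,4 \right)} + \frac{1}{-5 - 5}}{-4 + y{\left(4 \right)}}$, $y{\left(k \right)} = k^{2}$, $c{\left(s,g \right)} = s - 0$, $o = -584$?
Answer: $- \frac{21097}{200} \approx -105.48$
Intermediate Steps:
$c{\left(s,g \right)} = s$ ($c{\left(s,g \right)} = s + 0 = s$)
$a = - \frac{17}{40}$ ($a = \frac{-5 + \frac{1}{-5 - 5}}{-4 + 4^{2}} = \frac{-5 + \frac{1}{-10}}{-4 + 16} = \frac{-5 - \frac{1}{10}}{12} = \left(- \frac{51}{10}\right) \frac{1}{12} = - \frac{17}{40} \approx -0.425$)
$\left(0 + a\right)^{2} o = \left(0 - \frac{17}{40}\right)^{2} \left(-584\right) = \left(- \frac{17}{40}\right)^{2} \left(-584\right) = \frac{289}{1600} \left(-584\right) = - \frac{21097}{200}$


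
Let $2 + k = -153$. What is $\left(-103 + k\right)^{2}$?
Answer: $66564$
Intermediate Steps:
$k = -155$ ($k = -2 - 153 = -155$)
$\left(-103 + k\right)^{2} = \left(-103 - 155\right)^{2} = \left(-258\right)^{2} = 66564$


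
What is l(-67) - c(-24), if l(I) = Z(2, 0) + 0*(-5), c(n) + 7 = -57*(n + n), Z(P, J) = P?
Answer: -2727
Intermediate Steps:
c(n) = -7 - 114*n (c(n) = -7 - 57*(n + n) = -7 - 114*n)
l(I) = 2 (l(I) = 2 + 0*(-5) = 2 + 0 = 2)
l(-67) - c(-24) = 2 - (-7 - 114*(-24)) = 2 - (-7 + 2736) = 2 - 1*2729 = 2 - 2729 = -2727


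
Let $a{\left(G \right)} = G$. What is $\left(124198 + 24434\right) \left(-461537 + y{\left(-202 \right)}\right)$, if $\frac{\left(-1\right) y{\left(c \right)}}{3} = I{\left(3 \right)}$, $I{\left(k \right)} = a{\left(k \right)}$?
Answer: $-68600505072$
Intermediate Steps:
$I{\left(k \right)} = k$
$y{\left(c \right)} = -9$ ($y{\left(c \right)} = \left(-3\right) 3 = -9$)
$\left(124198 + 24434\right) \left(-461537 + y{\left(-202 \right)}\right) = \left(124198 + 24434\right) \left(-461537 - 9\right) = 148632 \left(-461546\right) = -68600505072$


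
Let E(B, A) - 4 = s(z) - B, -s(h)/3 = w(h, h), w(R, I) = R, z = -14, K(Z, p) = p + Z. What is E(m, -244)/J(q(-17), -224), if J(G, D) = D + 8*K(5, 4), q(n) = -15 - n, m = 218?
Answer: 43/38 ≈ 1.1316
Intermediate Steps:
K(Z, p) = Z + p
s(h) = -3*h
J(G, D) = 72 + D (J(G, D) = D + 8*(5 + 4) = D + 8*9 = D + 72 = 72 + D)
E(B, A) = 46 - B (E(B, A) = 4 + (-3*(-14) - B) = 4 + (42 - B) = 46 - B)
E(m, -244)/J(q(-17), -224) = (46 - 1*218)/(72 - 224) = (46 - 218)/(-152) = -172*(-1/152) = 43/38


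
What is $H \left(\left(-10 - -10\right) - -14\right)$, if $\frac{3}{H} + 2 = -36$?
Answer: $- \frac{21}{19} \approx -1.1053$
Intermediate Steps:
$H = - \frac{3}{38}$ ($H = \frac{3}{-2 - 36} = \frac{3}{-38} = 3 \left(- \frac{1}{38}\right) = - \frac{3}{38} \approx -0.078947$)
$H \left(\left(-10 - -10\right) - -14\right) = - \frac{3 \left(\left(-10 - -10\right) - -14\right)}{38} = - \frac{3 \left(\left(-10 + 10\right) + 14\right)}{38} = - \frac{3 \left(0 + 14\right)}{38} = \left(- \frac{3}{38}\right) 14 = - \frac{21}{19}$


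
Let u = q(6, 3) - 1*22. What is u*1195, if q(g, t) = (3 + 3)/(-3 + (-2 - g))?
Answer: -296360/11 ≈ -26942.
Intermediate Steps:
q(g, t) = 6/(-5 - g)
u = -248/11 (u = -6/(5 + 6) - 1*22 = -6/11 - 22 = -248/11 ≈ -22.545)
u*1195 = -248/11*1195 = -296360/11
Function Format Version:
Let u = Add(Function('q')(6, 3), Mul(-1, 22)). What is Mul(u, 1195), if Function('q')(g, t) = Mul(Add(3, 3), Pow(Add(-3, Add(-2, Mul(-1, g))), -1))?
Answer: Rational(-296360, 11) ≈ -26942.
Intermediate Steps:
Function('q')(g, t) = Mul(6, Pow(Add(-5, Mul(-1, g)), -1))
u = Rational(-248, 11) (u = Add(Mul(-6, Pow(Add(5, 6), -1)), Mul(-1, 22)) = Add(Mul(-6, Pow(11, -1)), -22) = Add(Mul(-6, Rational(1, 11)), -22) = Add(Rational(-6, 11), -22) = Rational(-248, 11) ≈ -22.545)
Mul(u, 1195) = Mul(Rational(-248, 11), 1195) = Rational(-296360, 11)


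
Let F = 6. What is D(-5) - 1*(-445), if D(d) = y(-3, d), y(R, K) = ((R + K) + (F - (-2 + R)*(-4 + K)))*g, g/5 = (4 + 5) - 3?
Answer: -965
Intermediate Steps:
g = 30 (g = 5*((4 + 5) - 3) = 5*(9 - 3) = 5*6 = 30)
y(R, K) = 180 + 30*K + 30*R - 30*(-4 + K)*(-2 + R) (y(R, K) = ((R + K) + (6 - (-2 + R)*(-4 + K)))*30 = ((K + R) + (6 - (-4 + K)*(-2 + R)))*30 = (6 + K + R - (-4 + K)*(-2 + R))*30 = 180 + 30*K + 30*R - 30*(-4 + K)*(-2 + R))
D(d) = -510 + 180*d (D(d) = -60 + 90*d + 150*(-3) - 30*d*(-3) = -60 + 90*d - 450 + 90*d = -510 + 180*d)
D(-5) - 1*(-445) = (-510 + 180*(-5)) - 1*(-445) = (-510 - 900) + 445 = -1410 + 445 = -965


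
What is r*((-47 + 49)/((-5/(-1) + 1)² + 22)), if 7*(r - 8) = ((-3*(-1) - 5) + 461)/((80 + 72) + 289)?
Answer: 2795/9947 ≈ 0.28099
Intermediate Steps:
r = 2795/343 (r = 8 + (((-3*(-1) - 5) + 461)/((80 + 72) + 289))/7 = 8 + (((3 - 5) + 461)/(152 + 289))/7 = 8 + ((-2 + 461)/441)/7 = 8 + (459*(1/441))/7 = 8 + (⅐)*(51/49) = 8 + 51/343 = 2795/343 ≈ 8.1487)
r*((-47 + 49)/((-5/(-1) + 1)² + 22)) = 2795*((-47 + 49)/((-5/(-1) + 1)² + 22))/343 = 2795*(2/((-5*(-1) + 1)² + 22))/343 = 2795*(2/((5 + 1)² + 22))/343 = 2795*(2/(6² + 22))/343 = 2795*(2/(36 + 22))/343 = 2795*(2/58)/343 = 2795*(2*(1/58))/343 = (2795/343)*(1/29) = 2795/9947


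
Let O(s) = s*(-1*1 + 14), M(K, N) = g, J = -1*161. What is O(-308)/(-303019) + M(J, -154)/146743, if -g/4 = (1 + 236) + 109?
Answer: 168180676/44465917117 ≈ 0.0037822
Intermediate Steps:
J = -161
g = -1384 (g = -4*((1 + 236) + 109) = -4*(237 + 109) = -4*346 = -1384)
M(K, N) = -1384
O(s) = 13*s (O(s) = s*(-1 + 14) = s*13 = 13*s)
O(-308)/(-303019) + M(J, -154)/146743 = (13*(-308))/(-303019) - 1384/146743 = -4004*(-1/303019) - 1384*1/146743 = 4004/303019 - 1384/146743 = 168180676/44465917117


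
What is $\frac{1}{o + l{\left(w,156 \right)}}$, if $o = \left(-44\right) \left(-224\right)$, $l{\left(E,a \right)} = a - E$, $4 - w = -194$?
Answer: $\frac{1}{9814} \approx 0.0001019$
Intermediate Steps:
$w = 198$ ($w = 4 - -194 = 4 + 194 = 198$)
$o = 9856$
$\frac{1}{o + l{\left(w,156 \right)}} = \frac{1}{9856 + \left(156 - 198\right)} = \frac{1}{9856 - 42} = \frac{1}{9814}$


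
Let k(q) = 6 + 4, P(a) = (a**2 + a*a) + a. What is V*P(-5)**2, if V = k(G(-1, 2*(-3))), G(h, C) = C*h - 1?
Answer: 20250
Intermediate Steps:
G(h, C) = -1 + C*h
P(a) = a + 2*a**2 (P(a) = (a**2 + a**2) + a = 2*a**2 + a = a + 2*a**2)
k(q) = 10
V = 10
V*P(-5)**2 = 10*(-5*(1 + 2*(-5)))**2 = 10*(-5*(1 - 10))**2 = 10*(-5*(-9))**2 = 10*45**2 = 10*2025 = 20250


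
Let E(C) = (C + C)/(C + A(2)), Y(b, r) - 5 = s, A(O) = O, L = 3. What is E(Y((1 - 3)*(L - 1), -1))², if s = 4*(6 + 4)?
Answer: 8100/2209 ≈ 3.6668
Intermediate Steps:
s = 40 (s = 4*10 = 40)
Y(b, r) = 45 (Y(b, r) = 5 + 40 = 45)
E(C) = 2*C/(2 + C) (E(C) = (C + C)/(C + 2) = (2*C)/(2 + C) = 2*C/(2 + C))
E(Y((1 - 3)*(L - 1), -1))² = (2*45/(2 + 45))² = (2*45/47)² = (2*45*(1/47))² = (90/47)² = 8100/2209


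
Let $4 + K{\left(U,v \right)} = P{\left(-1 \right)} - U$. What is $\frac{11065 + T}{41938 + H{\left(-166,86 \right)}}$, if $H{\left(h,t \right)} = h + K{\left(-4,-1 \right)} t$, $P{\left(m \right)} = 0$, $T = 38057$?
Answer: $\frac{8187}{6962} \approx 1.176$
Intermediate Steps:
$K{\left(U,v \right)} = -4 - U$ ($K{\left(U,v \right)} = -4 + \left(0 - U\right) = -4 - U$)
$H{\left(h,t \right)} = h$ ($H{\left(h,t \right)} = h + \left(-4 - -4\right) t = h + \left(-4 + 4\right) t = h + 0 t = h + 0 = h$)
$\frac{11065 + T}{41938 + H{\left(-166,86 \right)}} = \frac{11065 + 38057}{41938 - 166} = \frac{49122}{41772} = 49122 \cdot \frac{1}{41772} = \frac{8187}{6962}$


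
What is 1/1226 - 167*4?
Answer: -818967/1226 ≈ -668.00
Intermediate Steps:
1/1226 - 167*4 = 1/1226 - 1*668 = 1/1226 - 668 = -818967/1226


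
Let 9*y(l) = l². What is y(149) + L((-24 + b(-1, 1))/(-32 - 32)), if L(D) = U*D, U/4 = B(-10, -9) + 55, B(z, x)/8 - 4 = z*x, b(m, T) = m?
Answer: 536791/144 ≈ 3727.7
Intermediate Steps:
B(z, x) = 32 + 8*x*z (B(z, x) = 32 + 8*(z*x) = 32 + 8*(x*z) = 32 + 8*x*z)
y(l) = l²/9
U = 3228 (U = 4*((32 + 8*(-9)*(-10)) + 55) = 4*((32 + 720) + 55) = 4*(752 + 55) = 4*807 = 3228)
L(D) = 3228*D
y(149) + L((-24 + b(-1, 1))/(-32 - 32)) = (⅑)*149² + 3228*((-24 - 1)/(-32 - 32)) = (⅑)*22201 + 3228*(-25/(-64)) = 22201/9 + 3228*(-25*(-1/64)) = 22201/9 + 3228*(25/64) = 22201/9 + 20175/16 = 536791/144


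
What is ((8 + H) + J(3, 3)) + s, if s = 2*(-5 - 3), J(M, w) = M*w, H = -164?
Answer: -163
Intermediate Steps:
s = -16 (s = 2*(-8) = -16)
((8 + H) + J(3, 3)) + s = ((8 - 164) + 3*3) - 16 = (-156 + 9) - 16 = -147 - 16 = -163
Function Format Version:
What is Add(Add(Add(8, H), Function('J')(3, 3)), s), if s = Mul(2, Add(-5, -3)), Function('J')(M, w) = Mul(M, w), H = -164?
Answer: -163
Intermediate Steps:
s = -16 (s = Mul(2, -8) = -16)
Add(Add(Add(8, H), Function('J')(3, 3)), s) = Add(Add(Add(8, -164), Mul(3, 3)), -16) = Add(Add(-156, 9), -16) = Add(-147, -16) = -163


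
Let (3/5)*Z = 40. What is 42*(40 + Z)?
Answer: 4480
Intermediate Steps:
Z = 200/3 (Z = (5/3)*40 = 200/3 ≈ 66.667)
42*(40 + Z) = 42*(40 + 200/3) = 42*(320/3) = 4480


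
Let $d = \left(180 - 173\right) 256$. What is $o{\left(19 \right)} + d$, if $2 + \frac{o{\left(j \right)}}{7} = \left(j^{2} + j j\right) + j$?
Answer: $6965$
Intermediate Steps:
$o{\left(j \right)} = -14 + 7 j + 14 j^{2}$ ($o{\left(j \right)} = -14 + 7 \left(\left(j^{2} + j j\right) + j\right) = -14 + 7 \left(\left(j^{2} + j^{2}\right) + j\right) = -14 + 7 \left(2 j^{2} + j\right) = -14 + 7 \left(j + 2 j^{2}\right) = -14 + \left(7 j + 14 j^{2}\right) = -14 + 7 j + 14 j^{2}$)
$d = 1792$ ($d = 7 \cdot 256 = 1792$)
$o{\left(19 \right)} + d = \left(-14 + 7 \cdot 19 + 14 \cdot 19^{2}\right) + 1792 = \left(-14 + 133 + 14 \cdot 361\right) + 1792 = \left(-14 + 133 + 5054\right) + 1792 = 5173 + 1792 = 6965$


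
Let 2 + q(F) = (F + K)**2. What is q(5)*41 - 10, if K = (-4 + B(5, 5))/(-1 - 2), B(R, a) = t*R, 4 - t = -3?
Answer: 9668/9 ≈ 1074.2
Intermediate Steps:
t = 7 (t = 4 - 1*(-3) = 4 + 3 = 7)
B(R, a) = 7*R
K = -31/3 (K = (-4 + 7*5)/(-1 - 2) = (-4 + 35)/(-3) = 31*(-1/3) = -31/3 ≈ -10.333)
q(F) = -2 + (-31/3 + F)**2 (q(F) = -2 + (F - 31/3)**2 = -2 + (-31/3 + F)**2)
q(5)*41 - 10 = (-2 + (-31 + 3*5)**2/9)*41 - 10 = (-2 + (-31 + 15)**2/9)*41 - 10 = (-2 + (1/9)*(-16)**2)*41 - 10 = (-2 + (1/9)*256)*41 - 10 = (-2 + 256/9)*41 - 10 = (238/9)*41 - 10 = 9758/9 - 10 = 9668/9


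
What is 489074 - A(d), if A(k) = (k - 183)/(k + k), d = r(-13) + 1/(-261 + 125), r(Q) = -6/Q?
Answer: 785775585/1606 ≈ 4.8928e+5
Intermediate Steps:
d = 803/1768 (d = -6/(-13) + 1/(-261 + 125) = -6*(-1/13) + 1/(-136) = 6/13 - 1/136 = 803/1768 ≈ 0.45419)
A(k) = (-183 + k)/(2*k) (A(k) = (-183 + k)/((2*k)) = (-183 + k)*(1/(2*k)) = (-183 + k)/(2*k))
489074 - A(d) = 489074 - (-183 + 803/1768)/(2*803/1768) = 489074 - 1768*(-322741)/(2*803*1768) = 489074 - 1*(-322741/1606) = 489074 + 322741/1606 = 785775585/1606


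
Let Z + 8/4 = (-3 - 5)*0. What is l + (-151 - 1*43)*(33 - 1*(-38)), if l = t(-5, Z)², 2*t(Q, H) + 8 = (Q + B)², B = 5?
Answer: -13758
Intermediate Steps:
Z = -2 (Z = -2 + (-3 - 5)*0 = -2 - 8*0 = -2 + 0 = -2)
t(Q, H) = -4 + (5 + Q)²/2 (t(Q, H) = -4 + (Q + 5)²/2 = -4 + (5 + Q)²/2)
l = 16 (l = (-4 + (5 - 5)²/2)² = (-4 + (½)*0²)² = (-4 + (½)*0)² = (-4 + 0)² = (-4)² = 16)
l + (-151 - 1*43)*(33 - 1*(-38)) = 16 + (-151 - 1*43)*(33 - 1*(-38)) = 16 + (-151 - 43)*(33 + 38) = 16 - 194*71 = 16 - 13774 = -13758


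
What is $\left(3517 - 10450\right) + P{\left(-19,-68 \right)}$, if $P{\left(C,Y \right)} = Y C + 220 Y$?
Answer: $-20601$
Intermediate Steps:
$P{\left(C,Y \right)} = 220 Y + C Y$ ($P{\left(C,Y \right)} = C Y + 220 Y = 220 Y + C Y$)
$\left(3517 - 10450\right) + P{\left(-19,-68 \right)} = \left(3517 - 10450\right) - 68 \left(220 - 19\right) = \left(3517 - 10450\right) - 13668 = -6933 - 13668 = -20601$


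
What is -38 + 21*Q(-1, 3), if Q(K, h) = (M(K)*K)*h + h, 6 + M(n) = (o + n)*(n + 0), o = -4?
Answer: 88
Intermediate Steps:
M(n) = -6 + n*(-4 + n) (M(n) = -6 + (-4 + n)*(n + 0) = -6 + (-4 + n)*n = -6 + n*(-4 + n))
Q(K, h) = h + K*h*(-6 + K² - 4*K) (Q(K, h) = ((-6 + K² - 4*K)*K)*h + h = (K*(-6 + K² - 4*K))*h + h = K*h*(-6 + K² - 4*K) + h = h + K*h*(-6 + K² - 4*K))
-38 + 21*Q(-1, 3) = -38 + 21*(3*(1 - (-6 + (-1)² - 4*(-1)))) = -38 + 21*(3*(1 - (-6 + 1 + 4))) = -38 + 21*(3*(1 - 1*(-1))) = -38 + 21*(3*(1 + 1)) = -38 + 21*(3*2) = -38 + 21*6 = -38 + 126 = 88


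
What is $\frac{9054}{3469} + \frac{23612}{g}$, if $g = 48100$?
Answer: $\frac{129351857}{41714725} \approx 3.1009$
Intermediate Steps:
$\frac{9054}{3469} + \frac{23612}{g} = \frac{9054}{3469} + \frac{23612}{48100} = 9054 \cdot \frac{1}{3469} + 23612 \cdot \frac{1}{48100} = \frac{9054}{3469} + \frac{5903}{12025} = \frac{129351857}{41714725}$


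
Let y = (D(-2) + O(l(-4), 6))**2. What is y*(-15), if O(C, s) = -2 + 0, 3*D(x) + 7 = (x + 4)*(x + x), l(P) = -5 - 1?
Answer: -735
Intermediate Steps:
l(P) = -6
D(x) = -7/3 + 2*x*(4 + x)/3 (D(x) = -7/3 + ((x + 4)*(x + x))/3 = -7/3 + ((4 + x)*(2*x))/3 = -7/3 + (2*x*(4 + x))/3 = -7/3 + 2*x*(4 + x)/3)
O(C, s) = -2
y = 49 (y = ((-7/3 + (2/3)*(-2)**2 + (8/3)*(-2)) - 2)**2 = ((-7/3 + (2/3)*4 - 16/3) - 2)**2 = ((-7/3 + 8/3 - 16/3) - 2)**2 = (-5 - 2)**2 = (-7)**2 = 49)
y*(-15) = 49*(-15) = -735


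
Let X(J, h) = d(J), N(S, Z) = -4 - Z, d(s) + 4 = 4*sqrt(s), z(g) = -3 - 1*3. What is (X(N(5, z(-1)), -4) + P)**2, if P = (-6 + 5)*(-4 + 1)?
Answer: 33 - 8*sqrt(2) ≈ 21.686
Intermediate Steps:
z(g) = -6 (z(g) = -3 - 3 = -6)
d(s) = -4 + 4*sqrt(s)
P = 3 (P = -1*(-3) = 3)
X(J, h) = -4 + 4*sqrt(J)
(X(N(5, z(-1)), -4) + P)**2 = ((-4 + 4*sqrt(-4 - 1*(-6))) + 3)**2 = ((-4 + 4*sqrt(-4 + 6)) + 3)**2 = ((-4 + 4*sqrt(2)) + 3)**2 = (-1 + 4*sqrt(2))**2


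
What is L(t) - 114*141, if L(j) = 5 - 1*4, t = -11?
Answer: -16073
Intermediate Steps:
L(j) = 1 (L(j) = 5 - 4 = 1)
L(t) - 114*141 = 1 - 114*141 = 1 - 16074 = -16073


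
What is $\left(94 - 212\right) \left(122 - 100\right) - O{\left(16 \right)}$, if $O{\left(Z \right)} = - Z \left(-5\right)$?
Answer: $-2676$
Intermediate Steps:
$O{\left(Z \right)} = 5 Z$ ($O{\left(Z \right)} = - \left(-5\right) Z = 5 Z$)
$\left(94 - 212\right) \left(122 - 100\right) - O{\left(16 \right)} = \left(94 - 212\right) \left(122 - 100\right) - 5 \cdot 16 = \left(-118\right) 22 - 80 = -2596 - 80 = -2676$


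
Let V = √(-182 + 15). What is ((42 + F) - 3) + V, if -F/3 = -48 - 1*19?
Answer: 240 + I*√167 ≈ 240.0 + 12.923*I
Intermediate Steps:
F = 201 (F = -3*(-48 - 1*19) = -3*(-48 - 19) = -3*(-67) = 201)
V = I*√167 (V = √(-167) = I*√167 ≈ 12.923*I)
((42 + F) - 3) + V = ((42 + 201) - 3) + I*√167 = (243 - 3) + I*√167 = 240 + I*√167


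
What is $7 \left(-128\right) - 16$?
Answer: $-912$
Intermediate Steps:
$7 \left(-128\right) - 16 = -896 - 16 = -912$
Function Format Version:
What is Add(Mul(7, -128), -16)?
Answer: -912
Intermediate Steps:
Add(Mul(7, -128), -16) = Add(-896, -16) = -912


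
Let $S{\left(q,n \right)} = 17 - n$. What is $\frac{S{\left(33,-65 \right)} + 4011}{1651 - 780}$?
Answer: $\frac{4093}{871} \approx 4.6992$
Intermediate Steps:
$\frac{S{\left(33,-65 \right)} + 4011}{1651 - 780} = \frac{\left(17 - -65\right) + 4011}{1651 - 780} = \frac{\left(17 + 65\right) + 4011}{871} = \left(82 + 4011\right) \frac{1}{871} = 4093 \cdot \frac{1}{871} = \frac{4093}{871}$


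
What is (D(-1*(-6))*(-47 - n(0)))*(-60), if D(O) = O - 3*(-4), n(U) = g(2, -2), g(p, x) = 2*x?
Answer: 46440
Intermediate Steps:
n(U) = -4 (n(U) = 2*(-2) = -4)
D(O) = 12 + O (D(O) = O + 12 = 12 + O)
(D(-1*(-6))*(-47 - n(0)))*(-60) = ((12 - 1*(-6))*(-47 - 1*(-4)))*(-60) = ((12 + 6)*(-47 + 4))*(-60) = (18*(-43))*(-60) = -774*(-60) = 46440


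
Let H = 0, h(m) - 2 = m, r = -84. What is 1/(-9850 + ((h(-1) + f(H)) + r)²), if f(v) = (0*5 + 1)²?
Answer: -1/3126 ≈ -0.00031990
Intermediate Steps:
h(m) = 2 + m
f(v) = 1 (f(v) = (0 + 1)² = 1² = 1)
1/(-9850 + ((h(-1) + f(H)) + r)²) = 1/(-9850 + (((2 - 1) + 1) - 84)²) = 1/(-9850 + ((1 + 1) - 84)²) = 1/(-9850 + (2 - 84)²) = 1/(-9850 + (-82)²) = 1/(-9850 + 6724) = 1/(-3126) = -1/3126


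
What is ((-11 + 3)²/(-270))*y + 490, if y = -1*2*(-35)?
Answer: 12782/27 ≈ 473.41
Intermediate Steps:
y = 70 (y = -2*(-35) = 70)
((-11 + 3)²/(-270))*y + 490 = ((-11 + 3)²/(-270))*70 + 490 = ((-8)²*(-1/270))*70 + 490 = (64*(-1/270))*70 + 490 = -32/135*70 + 490 = -448/27 + 490 = 12782/27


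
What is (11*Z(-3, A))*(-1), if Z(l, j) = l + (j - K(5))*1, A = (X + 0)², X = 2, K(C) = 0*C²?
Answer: -11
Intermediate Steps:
K(C) = 0
A = 4 (A = (2 + 0)² = 2² = 4)
Z(l, j) = j + l (Z(l, j) = l + (j - 1*0)*1 = l + (j + 0)*1 = l + j*1 = l + j = j + l)
(11*Z(-3, A))*(-1) = (11*(4 - 3))*(-1) = (11*1)*(-1) = 11*(-1) = -11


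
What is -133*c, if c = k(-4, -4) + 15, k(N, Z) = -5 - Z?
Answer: -1862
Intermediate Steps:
c = 14 (c = (-5 - 1*(-4)) + 15 = (-5 + 4) + 15 = -1 + 15 = 14)
-133*c = -133*14 = -1862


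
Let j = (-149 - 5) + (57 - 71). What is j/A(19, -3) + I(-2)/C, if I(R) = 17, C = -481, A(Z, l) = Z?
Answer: -81131/9139 ≈ -8.8774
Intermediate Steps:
j = -168 (j = -154 - 14 = -168)
j/A(19, -3) + I(-2)/C = -168/19 + 17/(-481) = -168*1/19 + 17*(-1/481) = -168/19 - 17/481 = -81131/9139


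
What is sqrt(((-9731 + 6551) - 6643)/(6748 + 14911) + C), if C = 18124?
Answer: sqrt(70264282847)/1969 ≈ 134.62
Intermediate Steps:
sqrt(((-9731 + 6551) - 6643)/(6748 + 14911) + C) = sqrt(((-9731 + 6551) - 6643)/(6748 + 14911) + 18124) = sqrt((-3180 - 6643)/21659 + 18124) = sqrt(-9823*1/21659 + 18124) = sqrt(-893/1969 + 18124) = sqrt(35685263/1969) = sqrt(70264282847)/1969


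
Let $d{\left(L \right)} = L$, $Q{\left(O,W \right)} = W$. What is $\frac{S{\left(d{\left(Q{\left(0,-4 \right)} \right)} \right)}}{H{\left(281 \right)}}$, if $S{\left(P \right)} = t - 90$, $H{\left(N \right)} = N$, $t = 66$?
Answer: $- \frac{24}{281} \approx -0.085409$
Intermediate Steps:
$S{\left(P \right)} = -24$ ($S{\left(P \right)} = 66 - 90 = -24$)
$\frac{S{\left(d{\left(Q{\left(0,-4 \right)} \right)} \right)}}{H{\left(281 \right)}} = - \frac{24}{281}$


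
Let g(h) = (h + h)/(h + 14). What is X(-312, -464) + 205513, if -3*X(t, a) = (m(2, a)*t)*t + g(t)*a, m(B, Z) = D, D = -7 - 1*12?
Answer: 122529981/149 ≈ 8.2235e+5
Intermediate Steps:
D = -19 (D = -7 - 12 = -19)
m(B, Z) = -19
g(h) = 2*h/(14 + h) (g(h) = (2*h)/(14 + h) = 2*h/(14 + h))
X(t, a) = 19*t**2/3 - 2*a*t/(3*(14 + t)) (X(t, a) = -((-19*t)*t + (2*t/(14 + t))*a)/3 = -(-19*t**2 + 2*a*t/(14 + t))/3 = 19*t**2/3 - 2*a*t/(3*(14 + t)))
X(-312, -464) + 205513 = (1/3)*(-312)*(-2*(-464) + 19*(-312)*(14 - 312))/(14 - 312) + 205513 = (1/3)*(-312)*(928 + 19*(-312)*(-298))/(-298) + 205513 = (1/3)*(-312)*(-1/298)*(928 + 1766544) + 205513 = (1/3)*(-312)*(-1/298)*1767472 + 205513 = 91908544/149 + 205513 = 122529981/149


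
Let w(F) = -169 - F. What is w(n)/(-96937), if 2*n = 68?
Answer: 203/96937 ≈ 0.0020941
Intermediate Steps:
n = 34 (n = (1/2)*68 = 34)
w(n)/(-96937) = (-169 - 1*34)/(-96937) = (-169 - 34)*(-1/96937) = -203*(-1/96937) = 203/96937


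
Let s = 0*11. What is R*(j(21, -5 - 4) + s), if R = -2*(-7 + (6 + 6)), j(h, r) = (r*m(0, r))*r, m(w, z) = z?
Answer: 7290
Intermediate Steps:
j(h, r) = r**3 (j(h, r) = (r*r)*r = r**2*r = r**3)
s = 0
R = -10 (R = -2*(-7 + 12) = -2*5 = -10)
R*(j(21, -5 - 4) + s) = -10*((-5 - 4)**3 + 0) = -10*((-9)**3 + 0) = -10*(-729 + 0) = -10*(-729) = 7290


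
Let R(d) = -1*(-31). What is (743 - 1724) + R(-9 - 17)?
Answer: -950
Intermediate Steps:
R(d) = 31
(743 - 1724) + R(-9 - 17) = (743 - 1724) + 31 = -981 + 31 = -950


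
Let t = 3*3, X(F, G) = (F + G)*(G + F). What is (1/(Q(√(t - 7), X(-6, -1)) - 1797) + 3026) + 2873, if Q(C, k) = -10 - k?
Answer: 10948543/1856 ≈ 5899.0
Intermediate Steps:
X(F, G) = (F + G)² (X(F, G) = (F + G)*(F + G) = (F + G)²)
t = 9
(1/(Q(√(t - 7), X(-6, -1)) - 1797) + 3026) + 2873 = (1/((-10 - (-6 - 1)²) - 1797) + 3026) + 2873 = (1/((-10 - 1*(-7)²) - 1797) + 3026) + 2873 = (1/((-10 - 1*49) - 1797) + 3026) + 2873 = (1/((-10 - 49) - 1797) + 3026) + 2873 = (1/(-59 - 1797) + 3026) + 2873 = (1/(-1856) + 3026) + 2873 = (-1/1856 + 3026) + 2873 = 5616255/1856 + 2873 = 10948543/1856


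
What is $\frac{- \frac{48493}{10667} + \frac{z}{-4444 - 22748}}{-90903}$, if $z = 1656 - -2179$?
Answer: $\frac{1359529601}{26367057288792} \approx 5.1562 \cdot 10^{-5}$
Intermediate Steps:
$z = 3835$ ($z = 1656 + 2179 = 3835$)
$\frac{- \frac{48493}{10667} + \frac{z}{-4444 - 22748}}{-90903} = \frac{- \frac{48493}{10667} + \frac{3835}{-4444 - 22748}}{-90903} = \left(\left(-48493\right) \frac{1}{10667} + \frac{3835}{-4444 - 22748}\right) \left(- \frac{1}{90903}\right) = \left(- \frac{48493}{10667} + \frac{3835}{-27192}\right) \left(- \frac{1}{90903}\right) = \left(- \frac{48493}{10667} + 3835 \left(- \frac{1}{27192}\right)\right) \left(- \frac{1}{90903}\right) = \left(- \frac{48493}{10667} - \frac{3835}{27192}\right) \left(- \frac{1}{90903}\right) = \left(- \frac{1359529601}{290057064}\right) \left(- \frac{1}{90903}\right) = \frac{1359529601}{26367057288792}$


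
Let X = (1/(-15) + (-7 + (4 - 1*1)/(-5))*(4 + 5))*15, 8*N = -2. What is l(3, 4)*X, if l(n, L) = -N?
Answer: -1027/4 ≈ -256.75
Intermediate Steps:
N = -¼ (N = (⅛)*(-2) = -¼ ≈ -0.25000)
l(n, L) = ¼ (l(n, L) = -1*(-¼) = ¼)
X = -1027 (X = (-1/15 + (-7 + (4 - 1)*(-⅕))*9)*15 = (-1/15 + (-7 + 3*(-⅕))*9)*15 = (-1/15 + (-7 - ⅗)*9)*15 = (-1/15 - 38/5*9)*15 = (-1/15 - 342/5)*15 = -1027/15*15 = -1027)
l(3, 4)*X = (¼)*(-1027) = -1027/4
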